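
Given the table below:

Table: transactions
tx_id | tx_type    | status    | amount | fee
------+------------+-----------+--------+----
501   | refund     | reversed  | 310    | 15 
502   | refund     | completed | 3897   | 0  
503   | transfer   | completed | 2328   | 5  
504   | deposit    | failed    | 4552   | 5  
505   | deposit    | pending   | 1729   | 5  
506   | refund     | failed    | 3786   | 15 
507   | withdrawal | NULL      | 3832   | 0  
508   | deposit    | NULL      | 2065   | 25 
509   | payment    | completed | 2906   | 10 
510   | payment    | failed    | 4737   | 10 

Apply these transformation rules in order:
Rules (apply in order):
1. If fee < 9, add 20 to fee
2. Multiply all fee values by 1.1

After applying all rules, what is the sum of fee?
209.0

Step 1: Apply Rule 1 - Add 20 to records with fee < 9
  - 5 records affected: 15 + (5 × 20) = 115
  - Unaffected records: 75
  - Sum after Rule 1: 190
Step 2: Apply Rule 2 - Multiply all by 1.1
  - 190 × 1.1 = 209.0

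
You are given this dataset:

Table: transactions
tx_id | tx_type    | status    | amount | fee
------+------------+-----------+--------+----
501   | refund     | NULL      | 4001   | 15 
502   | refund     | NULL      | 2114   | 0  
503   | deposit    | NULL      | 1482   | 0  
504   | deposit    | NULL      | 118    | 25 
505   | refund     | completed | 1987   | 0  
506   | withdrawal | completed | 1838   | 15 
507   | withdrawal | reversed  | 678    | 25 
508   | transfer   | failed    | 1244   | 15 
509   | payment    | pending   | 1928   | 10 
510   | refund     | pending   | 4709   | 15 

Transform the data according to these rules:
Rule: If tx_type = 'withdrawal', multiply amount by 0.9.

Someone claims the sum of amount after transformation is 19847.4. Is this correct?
Yes, the result is correct.

Step 1: Calculate the correct sum after transformation
Step 2: Apply multiplier 0.9 to records where tx_type = 'withdrawal'
Step 3: Correct result = 19847.4
Step 4: Claimed result = 19847.4
Step 5: 19847.4 = 19847.4 ✓
Conclusion: The claimed result is correct.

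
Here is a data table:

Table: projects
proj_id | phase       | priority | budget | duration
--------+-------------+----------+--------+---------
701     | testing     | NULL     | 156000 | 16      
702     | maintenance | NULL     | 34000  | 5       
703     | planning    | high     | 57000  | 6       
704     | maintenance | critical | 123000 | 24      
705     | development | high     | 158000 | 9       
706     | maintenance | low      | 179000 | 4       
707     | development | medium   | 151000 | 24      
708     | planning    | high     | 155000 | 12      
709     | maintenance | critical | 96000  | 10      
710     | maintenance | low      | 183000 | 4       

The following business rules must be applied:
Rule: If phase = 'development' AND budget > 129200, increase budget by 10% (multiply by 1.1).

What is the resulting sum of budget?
1322900.0

Step 1: Find records where phase = 'development' AND budget > 129200
Step 2: 2 records match, summing to 309000
Step 3: After multiplier: 309000 × 1.1 = 339900.0
Step 4: Unaffected records sum: 983000
Step 5: Final sum = 339900.0 + 983000 = 1322900.0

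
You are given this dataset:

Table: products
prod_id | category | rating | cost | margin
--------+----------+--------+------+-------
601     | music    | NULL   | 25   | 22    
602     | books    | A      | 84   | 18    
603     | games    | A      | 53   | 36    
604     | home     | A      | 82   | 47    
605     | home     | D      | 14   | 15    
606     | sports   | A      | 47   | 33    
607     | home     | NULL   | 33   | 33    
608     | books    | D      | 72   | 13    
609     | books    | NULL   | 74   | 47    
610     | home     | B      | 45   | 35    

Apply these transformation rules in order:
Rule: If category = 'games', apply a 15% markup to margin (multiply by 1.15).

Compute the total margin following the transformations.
304.4

Step 1: Records with category = 'games' have total margin = 36
Step 2: Apply multiplier: 36 × 1.15 = 41.4
Step 3: Other records total: 263
Step 4: Final sum = 41.4 + 263 = 304.4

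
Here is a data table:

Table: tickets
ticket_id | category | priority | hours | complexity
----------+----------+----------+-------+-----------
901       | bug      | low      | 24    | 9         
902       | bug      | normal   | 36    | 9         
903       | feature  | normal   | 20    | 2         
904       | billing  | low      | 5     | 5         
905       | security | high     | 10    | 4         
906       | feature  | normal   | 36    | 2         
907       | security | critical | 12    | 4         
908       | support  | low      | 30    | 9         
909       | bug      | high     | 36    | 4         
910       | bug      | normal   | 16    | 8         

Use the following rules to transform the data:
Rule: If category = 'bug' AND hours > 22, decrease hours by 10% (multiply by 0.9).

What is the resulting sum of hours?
215.4

Step 1: Find records where category = 'bug' AND hours > 22
Step 2: 3 records match, summing to 96
Step 3: After multiplier: 96 × 0.9 = 86.4
Step 4: Unaffected records sum: 129
Step 5: Final sum = 86.4 + 129 = 215.4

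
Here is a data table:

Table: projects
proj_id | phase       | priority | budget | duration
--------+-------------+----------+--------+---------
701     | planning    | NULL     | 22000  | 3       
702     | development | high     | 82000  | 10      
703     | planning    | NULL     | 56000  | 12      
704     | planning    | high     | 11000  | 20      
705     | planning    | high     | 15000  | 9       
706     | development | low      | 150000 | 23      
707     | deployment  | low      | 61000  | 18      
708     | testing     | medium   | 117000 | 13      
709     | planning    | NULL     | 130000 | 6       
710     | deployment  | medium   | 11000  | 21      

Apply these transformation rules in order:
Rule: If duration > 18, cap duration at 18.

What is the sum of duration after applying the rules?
125

Step 1: 3 records have duration > 18
Step 2: These records originally summed to 64
Step 3: After capping: 3 × 18 = 54
Step 4: Unaffected records sum: 71
Step 5: Final sum = 54 + 71 = 125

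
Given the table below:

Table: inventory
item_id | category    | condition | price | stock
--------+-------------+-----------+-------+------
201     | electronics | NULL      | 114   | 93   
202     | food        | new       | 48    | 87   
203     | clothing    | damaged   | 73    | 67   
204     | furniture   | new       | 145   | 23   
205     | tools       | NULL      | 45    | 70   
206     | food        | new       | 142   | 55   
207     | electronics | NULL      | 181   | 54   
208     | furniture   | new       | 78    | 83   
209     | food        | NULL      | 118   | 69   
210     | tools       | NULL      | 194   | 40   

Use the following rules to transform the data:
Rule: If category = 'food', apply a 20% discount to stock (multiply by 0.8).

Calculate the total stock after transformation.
598.8

Step 1: Records with category = 'food' have total stock = 211
Step 2: Apply multiplier: 211 × 0.8 = 168.8
Step 3: Other records total: 430
Step 4: Final sum = 168.8 + 430 = 598.8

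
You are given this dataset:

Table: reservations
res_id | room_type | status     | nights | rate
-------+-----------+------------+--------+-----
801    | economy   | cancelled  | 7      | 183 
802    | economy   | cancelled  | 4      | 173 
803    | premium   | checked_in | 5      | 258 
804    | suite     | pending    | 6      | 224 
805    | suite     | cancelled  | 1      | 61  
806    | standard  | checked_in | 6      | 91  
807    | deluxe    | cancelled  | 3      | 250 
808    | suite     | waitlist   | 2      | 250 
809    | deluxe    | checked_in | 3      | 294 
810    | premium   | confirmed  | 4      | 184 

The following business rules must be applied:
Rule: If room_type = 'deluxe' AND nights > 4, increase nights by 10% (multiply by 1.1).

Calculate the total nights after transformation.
41

Step 1: Find records where room_type = 'deluxe' AND nights > 4
Step 2: 0 records match, summing to 0
Step 3: After multiplier: 0 × 1.1 = 0.0
Step 4: Unaffected records sum: 41
Step 5: Final sum = 0.0 + 41 = 41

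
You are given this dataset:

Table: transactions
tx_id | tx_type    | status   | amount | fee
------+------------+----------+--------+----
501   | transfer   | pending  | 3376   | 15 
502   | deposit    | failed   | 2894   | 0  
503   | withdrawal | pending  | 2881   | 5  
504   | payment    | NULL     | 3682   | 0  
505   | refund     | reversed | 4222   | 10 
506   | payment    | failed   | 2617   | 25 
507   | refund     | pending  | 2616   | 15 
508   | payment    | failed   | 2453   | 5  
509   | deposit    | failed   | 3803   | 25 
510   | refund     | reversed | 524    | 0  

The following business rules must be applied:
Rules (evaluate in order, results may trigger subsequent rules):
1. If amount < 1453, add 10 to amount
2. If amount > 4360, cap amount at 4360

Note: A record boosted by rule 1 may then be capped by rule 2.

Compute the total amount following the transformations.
29078

Step 1: Apply rule 1 to records with amount < 1453
  - 1 records get bonus of 10
  - Of these, 0 records then exceed 4360 and get capped
Step 2: Apply rule 2 to records with amount > 4360
  - 0 records (original) are capped
Step 3: Calculate final sum = 29078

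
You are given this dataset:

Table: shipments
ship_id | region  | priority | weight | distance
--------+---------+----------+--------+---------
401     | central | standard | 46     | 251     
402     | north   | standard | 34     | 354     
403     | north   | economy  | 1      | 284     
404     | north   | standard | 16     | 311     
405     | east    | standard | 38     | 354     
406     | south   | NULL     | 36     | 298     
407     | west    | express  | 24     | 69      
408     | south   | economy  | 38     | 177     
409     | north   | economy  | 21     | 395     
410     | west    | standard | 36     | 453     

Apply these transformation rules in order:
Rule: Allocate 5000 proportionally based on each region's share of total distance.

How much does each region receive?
central: 426.0, east: 600.81, north: 2281.06, south: 806.18, west: 885.95

Step 1: Calculate total distance = 2946
Step 2: Calculate each region's proportion:
  central: 251/2946 = 8.52% → 426.0
  east: 354/2946 = 12.02% → 600.81
  north: 1344/2946 = 45.62% → 2281.06
  south: 475/2946 = 16.12% → 806.18
  west: 522/2946 = 17.72% → 885.95
Step 3: Verify: sum of allocations ≈ 5000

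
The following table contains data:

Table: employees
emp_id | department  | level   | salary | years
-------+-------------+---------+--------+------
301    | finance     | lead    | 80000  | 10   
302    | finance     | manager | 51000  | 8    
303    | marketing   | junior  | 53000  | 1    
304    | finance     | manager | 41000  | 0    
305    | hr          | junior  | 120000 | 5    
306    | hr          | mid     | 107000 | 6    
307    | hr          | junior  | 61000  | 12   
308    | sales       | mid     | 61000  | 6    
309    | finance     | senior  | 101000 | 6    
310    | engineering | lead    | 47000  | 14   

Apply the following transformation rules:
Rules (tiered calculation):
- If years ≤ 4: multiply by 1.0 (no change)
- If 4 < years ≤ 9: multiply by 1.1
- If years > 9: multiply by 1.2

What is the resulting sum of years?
78.3

Step 1: Tier 1 (years ≤ 4): 2 records, sum = 1 × 1.0 = 1.0
Step 2: Tier 2 (4 < years ≤ 9): 5 records, sum = 31 × 1.1 = 34.1
Step 3: Tier 3 (years > 9): 3 records, sum = 36 × 1.2 = 43.2
Step 4: Final sum = 1.0 + 34.1 + 43.2 = 78.3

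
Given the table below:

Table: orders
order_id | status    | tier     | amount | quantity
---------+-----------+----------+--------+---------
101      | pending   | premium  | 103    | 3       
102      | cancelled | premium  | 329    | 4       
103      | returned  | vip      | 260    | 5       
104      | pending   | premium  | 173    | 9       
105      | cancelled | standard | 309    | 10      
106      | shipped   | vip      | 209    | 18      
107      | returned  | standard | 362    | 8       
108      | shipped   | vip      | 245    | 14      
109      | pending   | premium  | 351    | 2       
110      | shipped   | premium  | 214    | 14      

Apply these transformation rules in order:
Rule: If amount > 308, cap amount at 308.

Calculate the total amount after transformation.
2436

Step 1: 4 records have amount > 308
Step 2: These records originally summed to 1351
Step 3: After capping: 4 × 308 = 1232
Step 4: Unaffected records sum: 1204
Step 5: Final sum = 1232 + 1204 = 2436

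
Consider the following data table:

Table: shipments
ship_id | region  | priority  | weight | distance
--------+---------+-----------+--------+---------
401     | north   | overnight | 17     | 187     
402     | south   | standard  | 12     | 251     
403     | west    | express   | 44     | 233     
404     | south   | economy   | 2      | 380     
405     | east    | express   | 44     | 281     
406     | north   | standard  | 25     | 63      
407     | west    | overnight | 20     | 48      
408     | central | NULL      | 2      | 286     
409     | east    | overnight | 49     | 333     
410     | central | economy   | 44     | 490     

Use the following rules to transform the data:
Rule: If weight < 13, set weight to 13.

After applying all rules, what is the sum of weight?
282

Step 1: 3 records have weight < 13
Step 2: These records originally summed to 16
Step 3: After setting to minimum: 3 × 13 = 39
Step 4: Unaffected records sum: 243
Step 5: Final sum = 39 + 243 = 282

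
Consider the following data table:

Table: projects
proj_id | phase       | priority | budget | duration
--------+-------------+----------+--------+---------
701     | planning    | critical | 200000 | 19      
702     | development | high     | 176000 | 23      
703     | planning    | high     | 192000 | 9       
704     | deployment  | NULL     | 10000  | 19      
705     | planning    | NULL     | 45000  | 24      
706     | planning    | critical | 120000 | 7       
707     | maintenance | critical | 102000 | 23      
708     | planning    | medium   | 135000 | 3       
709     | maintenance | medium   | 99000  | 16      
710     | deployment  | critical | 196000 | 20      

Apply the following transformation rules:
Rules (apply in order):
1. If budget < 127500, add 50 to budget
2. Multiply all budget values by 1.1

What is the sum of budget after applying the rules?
1402775.0

Step 1: Apply Rule 1 - Add 50 to records with budget < 127500
  - 5 records affected: 376000 + (5 × 50) = 376250
  - Unaffected records: 899000
  - Sum after Rule 1: 1275250
Step 2: Apply Rule 2 - Multiply all by 1.1
  - 1275250 × 1.1 = 1402775.0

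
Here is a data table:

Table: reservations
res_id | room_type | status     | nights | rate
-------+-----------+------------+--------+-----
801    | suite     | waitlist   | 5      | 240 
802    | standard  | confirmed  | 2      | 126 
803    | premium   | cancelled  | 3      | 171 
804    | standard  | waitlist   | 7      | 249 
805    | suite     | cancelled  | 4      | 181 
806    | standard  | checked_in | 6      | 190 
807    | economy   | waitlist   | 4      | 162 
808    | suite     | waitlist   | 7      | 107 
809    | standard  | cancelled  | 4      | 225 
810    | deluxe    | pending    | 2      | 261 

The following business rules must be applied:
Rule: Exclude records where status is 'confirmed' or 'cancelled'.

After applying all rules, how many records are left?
6

Step 1: Count records to exclude
  - 1 (confirmed) + 3 (cancelled) = 4 records
Step 2: Total records: 10
Step 3: Remaining = 10 - 4 = 6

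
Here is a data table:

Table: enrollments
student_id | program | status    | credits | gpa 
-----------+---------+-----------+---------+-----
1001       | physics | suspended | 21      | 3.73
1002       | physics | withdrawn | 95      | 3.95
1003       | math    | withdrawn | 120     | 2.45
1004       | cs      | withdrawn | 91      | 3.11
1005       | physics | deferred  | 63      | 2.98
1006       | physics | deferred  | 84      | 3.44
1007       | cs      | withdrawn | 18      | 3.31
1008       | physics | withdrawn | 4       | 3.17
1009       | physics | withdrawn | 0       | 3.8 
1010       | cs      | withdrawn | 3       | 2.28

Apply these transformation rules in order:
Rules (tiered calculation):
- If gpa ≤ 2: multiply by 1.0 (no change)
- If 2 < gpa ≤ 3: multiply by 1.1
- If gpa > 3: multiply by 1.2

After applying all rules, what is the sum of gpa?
37.89

Step 1: Tier 1 (gpa ≤ 2): 0 records, sum = 0 × 1.0 = 0.0
Step 2: Tier 2 (2 < gpa ≤ 3): 3 records, sum = 7.71 × 1.1 = 8.48
Step 3: Tier 3 (gpa > 3): 7 records, sum = 24.51 × 1.2 = 29.41
Step 4: Final sum = 0.0 + 8.48 + 29.41 = 37.89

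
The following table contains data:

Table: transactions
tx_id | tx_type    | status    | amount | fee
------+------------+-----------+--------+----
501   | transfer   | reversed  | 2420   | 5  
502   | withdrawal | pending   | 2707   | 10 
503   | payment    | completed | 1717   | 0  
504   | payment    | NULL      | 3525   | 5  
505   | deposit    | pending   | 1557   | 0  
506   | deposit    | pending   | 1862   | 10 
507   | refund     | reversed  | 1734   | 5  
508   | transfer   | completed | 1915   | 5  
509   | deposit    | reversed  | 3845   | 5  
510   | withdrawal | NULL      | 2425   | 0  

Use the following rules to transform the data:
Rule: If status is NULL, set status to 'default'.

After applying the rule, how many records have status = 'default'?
2

Step 1: Count records where status IS NULL
Step 2: Found 2 records with NULL status
Step 3: These records will have status set to 'default'
Step 4: Records already having status = 'default': 0
Step 5: Answer: 2 + 0 = 2 records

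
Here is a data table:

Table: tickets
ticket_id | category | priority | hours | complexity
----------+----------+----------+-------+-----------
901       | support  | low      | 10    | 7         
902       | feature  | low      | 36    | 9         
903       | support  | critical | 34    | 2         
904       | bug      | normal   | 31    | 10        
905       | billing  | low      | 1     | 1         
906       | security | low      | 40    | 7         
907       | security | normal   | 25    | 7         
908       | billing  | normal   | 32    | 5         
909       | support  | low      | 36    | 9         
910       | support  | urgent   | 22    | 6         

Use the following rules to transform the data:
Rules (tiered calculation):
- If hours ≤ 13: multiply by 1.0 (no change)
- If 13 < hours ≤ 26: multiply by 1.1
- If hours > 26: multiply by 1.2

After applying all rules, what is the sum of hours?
313.5

Step 1: Tier 1 (hours ≤ 13): 2 records, sum = 11 × 1.0 = 11.0
Step 2: Tier 2 (13 < hours ≤ 26): 2 records, sum = 47 × 1.1 = 51.7
Step 3: Tier 3 (hours > 26): 6 records, sum = 209 × 1.2 = 250.8
Step 4: Final sum = 11.0 + 51.7 + 250.8 = 313.5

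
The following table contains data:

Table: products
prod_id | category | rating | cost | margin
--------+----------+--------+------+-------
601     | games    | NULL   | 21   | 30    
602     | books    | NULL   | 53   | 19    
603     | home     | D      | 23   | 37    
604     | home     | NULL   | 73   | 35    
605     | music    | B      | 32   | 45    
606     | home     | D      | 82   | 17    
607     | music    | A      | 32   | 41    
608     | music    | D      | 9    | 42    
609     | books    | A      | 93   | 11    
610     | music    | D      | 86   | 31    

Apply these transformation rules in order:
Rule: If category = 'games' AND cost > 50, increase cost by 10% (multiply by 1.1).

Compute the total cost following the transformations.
504

Step 1: Find records where category = 'games' AND cost > 50
Step 2: 0 records match, summing to 0
Step 3: After multiplier: 0 × 1.1 = 0.0
Step 4: Unaffected records sum: 504
Step 5: Final sum = 0.0 + 504 = 504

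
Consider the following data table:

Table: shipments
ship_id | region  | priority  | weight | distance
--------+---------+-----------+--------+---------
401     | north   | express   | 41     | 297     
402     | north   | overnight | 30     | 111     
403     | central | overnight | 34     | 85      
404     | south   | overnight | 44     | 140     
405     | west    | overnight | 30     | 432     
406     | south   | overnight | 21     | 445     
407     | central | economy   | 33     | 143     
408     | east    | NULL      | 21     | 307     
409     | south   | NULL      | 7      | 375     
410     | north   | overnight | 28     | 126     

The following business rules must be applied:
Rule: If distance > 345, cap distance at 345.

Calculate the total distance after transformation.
2244

Step 1: 3 records have distance > 345
Step 2: These records originally summed to 1252
Step 3: After capping: 3 × 345 = 1035
Step 4: Unaffected records sum: 1209
Step 5: Final sum = 1035 + 1209 = 2244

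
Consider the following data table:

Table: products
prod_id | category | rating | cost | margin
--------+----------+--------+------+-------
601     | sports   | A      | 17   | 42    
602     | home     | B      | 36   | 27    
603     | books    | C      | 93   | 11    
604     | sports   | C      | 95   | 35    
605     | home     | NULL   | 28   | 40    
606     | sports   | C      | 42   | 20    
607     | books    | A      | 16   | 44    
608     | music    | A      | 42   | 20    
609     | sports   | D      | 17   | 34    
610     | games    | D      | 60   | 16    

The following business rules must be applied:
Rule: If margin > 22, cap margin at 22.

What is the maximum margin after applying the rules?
22

Step 1: Original maximum margin = 44
Step 2: Apply cap at 22
Step 3: 6 records had margin > 22 and were capped
Step 4: Maximum after transformation = 22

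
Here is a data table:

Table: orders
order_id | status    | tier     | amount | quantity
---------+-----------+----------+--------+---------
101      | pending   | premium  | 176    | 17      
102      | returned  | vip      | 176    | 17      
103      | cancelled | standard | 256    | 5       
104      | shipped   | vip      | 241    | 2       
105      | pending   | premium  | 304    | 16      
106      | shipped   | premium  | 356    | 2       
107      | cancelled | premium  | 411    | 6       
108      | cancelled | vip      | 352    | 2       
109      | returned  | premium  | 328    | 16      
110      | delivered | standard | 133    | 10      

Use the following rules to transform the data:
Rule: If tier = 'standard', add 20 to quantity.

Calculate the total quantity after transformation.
133

Step 1: Count records where tier = 'standard': 2
Step 2: Total bonus added: 2 × 20 = 40
Step 3: Original sum of quantity: 93
Step 4: Final sum = 93 + 40 = 133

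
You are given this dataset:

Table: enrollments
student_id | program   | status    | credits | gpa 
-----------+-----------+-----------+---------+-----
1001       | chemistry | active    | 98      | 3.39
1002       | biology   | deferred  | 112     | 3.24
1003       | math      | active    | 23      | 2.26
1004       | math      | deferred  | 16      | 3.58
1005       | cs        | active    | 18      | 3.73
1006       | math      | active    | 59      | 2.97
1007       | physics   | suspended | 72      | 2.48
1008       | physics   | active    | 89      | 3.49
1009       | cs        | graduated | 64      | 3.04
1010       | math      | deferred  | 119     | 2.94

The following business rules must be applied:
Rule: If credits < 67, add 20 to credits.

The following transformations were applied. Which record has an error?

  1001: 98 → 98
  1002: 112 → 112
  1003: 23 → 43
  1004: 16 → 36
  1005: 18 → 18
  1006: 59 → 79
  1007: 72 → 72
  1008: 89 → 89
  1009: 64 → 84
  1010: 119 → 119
Record 1005 has an error. The correct transformed value should be 38, not 18.

Step 1: Check each record against the rule
Step 2: Record 1005 has credits = 18
Step 3: Since 18 < 67, the bonus should have been applied
Step 4: Correct value = 38, but claimed value = 18
Conclusion: Record 1005 has the error.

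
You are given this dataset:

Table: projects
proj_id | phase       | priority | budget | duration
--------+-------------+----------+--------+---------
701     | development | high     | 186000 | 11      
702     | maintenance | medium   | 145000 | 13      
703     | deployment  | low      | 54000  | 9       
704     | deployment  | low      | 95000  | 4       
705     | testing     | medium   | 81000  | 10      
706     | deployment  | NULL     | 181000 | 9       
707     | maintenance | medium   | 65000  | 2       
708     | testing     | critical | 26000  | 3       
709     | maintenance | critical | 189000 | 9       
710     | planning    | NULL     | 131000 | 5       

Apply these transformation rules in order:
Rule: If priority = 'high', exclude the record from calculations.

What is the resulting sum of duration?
64

Step 1: Identify records where priority = 'high'
Step 2: The excluded records sum to 11
Step 3: Original total duration = 75
Step 4: Remaining total = 75 - 11 = 64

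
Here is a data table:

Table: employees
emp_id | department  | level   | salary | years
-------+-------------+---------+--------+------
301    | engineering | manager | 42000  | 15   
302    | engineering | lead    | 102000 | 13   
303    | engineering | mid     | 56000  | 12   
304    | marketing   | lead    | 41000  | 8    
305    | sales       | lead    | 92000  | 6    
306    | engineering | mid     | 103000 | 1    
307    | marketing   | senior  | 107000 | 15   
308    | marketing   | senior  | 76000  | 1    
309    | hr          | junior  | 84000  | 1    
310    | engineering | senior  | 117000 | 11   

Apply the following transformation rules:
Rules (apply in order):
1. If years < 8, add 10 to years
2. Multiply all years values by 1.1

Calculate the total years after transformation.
135.3

Step 1: Apply Rule 1 - Add 10 to records with years < 8
  - 4 records affected: 9 + (4 × 10) = 49
  - Unaffected records: 74
  - Sum after Rule 1: 123
Step 2: Apply Rule 2 - Multiply all by 1.1
  - 123 × 1.1 = 135.3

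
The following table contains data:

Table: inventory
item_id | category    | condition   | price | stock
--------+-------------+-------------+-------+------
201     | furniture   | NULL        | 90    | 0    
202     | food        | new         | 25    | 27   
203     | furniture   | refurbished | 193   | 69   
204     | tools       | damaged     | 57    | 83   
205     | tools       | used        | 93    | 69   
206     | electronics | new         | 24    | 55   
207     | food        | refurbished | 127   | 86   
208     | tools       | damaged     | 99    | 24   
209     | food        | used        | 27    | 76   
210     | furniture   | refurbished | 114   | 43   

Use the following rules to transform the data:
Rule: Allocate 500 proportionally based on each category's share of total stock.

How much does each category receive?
electronics: 51.69, food: 177.63, furniture: 105.26, tools: 165.41

Step 1: Calculate total stock = 532
Step 2: Calculate each category's proportion:
  electronics: 55/532 = 10.34% → 51.69
  food: 189/532 = 35.53% → 177.63
  furniture: 112/532 = 21.05% → 105.26
  tools: 176/532 = 33.08% → 165.41
Step 3: Verify: sum of allocations ≈ 500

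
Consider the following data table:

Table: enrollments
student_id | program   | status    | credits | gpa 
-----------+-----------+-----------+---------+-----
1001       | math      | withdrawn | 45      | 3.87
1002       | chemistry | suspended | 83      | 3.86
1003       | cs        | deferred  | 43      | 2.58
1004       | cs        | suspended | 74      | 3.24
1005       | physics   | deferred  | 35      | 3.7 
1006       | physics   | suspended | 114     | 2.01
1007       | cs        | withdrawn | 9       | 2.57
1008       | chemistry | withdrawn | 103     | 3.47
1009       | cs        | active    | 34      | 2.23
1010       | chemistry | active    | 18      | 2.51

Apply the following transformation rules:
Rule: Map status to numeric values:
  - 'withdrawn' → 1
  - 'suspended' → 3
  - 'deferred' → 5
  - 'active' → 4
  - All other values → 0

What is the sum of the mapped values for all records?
30

Step 1: Apply mapping to each record
Step 2: Count by status:
  'withdrawn': 3 records × 1 = 3
  'suspended': 3 records × 3 = 9
  'deferred': 2 records × 5 = 10
  'active': 2 records × 4 = 8
Step 3: Sum all mapped values = 30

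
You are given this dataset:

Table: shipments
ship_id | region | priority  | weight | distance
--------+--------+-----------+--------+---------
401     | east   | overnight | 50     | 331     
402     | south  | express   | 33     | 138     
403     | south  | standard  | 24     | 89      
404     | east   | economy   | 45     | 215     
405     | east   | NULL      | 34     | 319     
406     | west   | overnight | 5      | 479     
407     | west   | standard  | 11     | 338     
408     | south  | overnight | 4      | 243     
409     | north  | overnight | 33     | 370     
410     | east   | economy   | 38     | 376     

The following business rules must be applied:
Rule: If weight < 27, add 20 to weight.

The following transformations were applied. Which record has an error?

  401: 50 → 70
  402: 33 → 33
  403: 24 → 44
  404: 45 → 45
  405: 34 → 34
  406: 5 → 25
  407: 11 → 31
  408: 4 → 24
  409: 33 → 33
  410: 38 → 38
Record 401 has an error. The correct transformed value should be 50, not 70.

Step 1: Check each record against the rule
Step 2: Record 401 has weight = 50
Step 3: Since 50 >= 27, the bonus should not have been applied
Step 4: Correct value = 50, but claimed value = 70
Conclusion: Record 401 has the error.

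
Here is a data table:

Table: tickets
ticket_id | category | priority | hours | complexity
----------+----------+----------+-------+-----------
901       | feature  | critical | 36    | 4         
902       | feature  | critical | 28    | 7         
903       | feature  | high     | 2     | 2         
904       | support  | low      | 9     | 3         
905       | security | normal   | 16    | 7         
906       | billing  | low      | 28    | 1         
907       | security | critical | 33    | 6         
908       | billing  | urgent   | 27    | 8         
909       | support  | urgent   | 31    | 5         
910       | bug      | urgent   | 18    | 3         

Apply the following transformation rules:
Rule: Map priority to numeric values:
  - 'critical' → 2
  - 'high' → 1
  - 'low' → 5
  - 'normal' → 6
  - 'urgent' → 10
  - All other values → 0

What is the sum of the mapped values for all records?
53

Step 1: Apply mapping to each record
Step 2: Count by status:
  'critical': 3 records × 2 = 6
  'high': 1 records × 1 = 1
  'low': 2 records × 5 = 10
  'normal': 1 records × 6 = 6
  'urgent': 3 records × 10 = 30
Step 3: Sum all mapped values = 53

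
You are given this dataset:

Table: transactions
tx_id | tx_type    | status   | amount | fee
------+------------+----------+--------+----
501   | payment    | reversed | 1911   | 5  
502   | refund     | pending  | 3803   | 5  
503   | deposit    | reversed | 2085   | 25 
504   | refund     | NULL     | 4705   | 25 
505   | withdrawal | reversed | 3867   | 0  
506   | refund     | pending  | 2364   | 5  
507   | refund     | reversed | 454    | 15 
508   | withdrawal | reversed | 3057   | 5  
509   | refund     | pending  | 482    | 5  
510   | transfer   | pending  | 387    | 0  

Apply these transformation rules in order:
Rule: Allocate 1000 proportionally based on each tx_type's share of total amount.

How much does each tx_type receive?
deposit: 90.2, payment: 82.67, refund: 510.84, transfer: 16.74, withdrawal: 299.55

Step 1: Calculate total amount = 23115
Step 2: Calculate each tx_type's proportion:
  deposit: 2085/23115 = 9.02% → 90.2
  payment: 1911/23115 = 8.27% → 82.67
  refund: 11808/23115 = 51.08% → 510.84
  transfer: 387/23115 = 1.67% → 16.74
  withdrawal: 6924/23115 = 29.95% → 299.55
Step 3: Verify: sum of allocations ≈ 1000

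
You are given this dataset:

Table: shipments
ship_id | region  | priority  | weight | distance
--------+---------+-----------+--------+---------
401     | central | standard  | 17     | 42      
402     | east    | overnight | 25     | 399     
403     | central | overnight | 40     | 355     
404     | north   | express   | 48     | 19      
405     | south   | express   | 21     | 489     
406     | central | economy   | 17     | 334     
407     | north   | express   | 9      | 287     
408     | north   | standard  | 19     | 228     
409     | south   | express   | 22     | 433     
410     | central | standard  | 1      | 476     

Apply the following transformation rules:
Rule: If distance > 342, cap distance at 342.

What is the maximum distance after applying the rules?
342

Step 1: Original maximum distance = 489
Step 2: Apply cap at 342
Step 3: 5 records had distance > 342 and were capped
Step 4: Maximum after transformation = 342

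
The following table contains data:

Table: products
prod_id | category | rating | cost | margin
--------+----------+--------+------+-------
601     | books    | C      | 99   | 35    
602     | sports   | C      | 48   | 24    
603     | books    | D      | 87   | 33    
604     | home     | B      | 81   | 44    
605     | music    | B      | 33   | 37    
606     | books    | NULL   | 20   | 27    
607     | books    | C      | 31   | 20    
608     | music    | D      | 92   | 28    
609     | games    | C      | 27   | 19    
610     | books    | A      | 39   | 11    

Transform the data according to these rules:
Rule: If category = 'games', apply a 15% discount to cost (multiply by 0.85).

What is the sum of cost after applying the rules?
552.95

Step 1: Records with category = 'games' have total cost = 27
Step 2: Apply multiplier: 27 × 0.85 = 22.95
Step 3: Other records total: 530
Step 4: Final sum = 22.95 + 530 = 552.95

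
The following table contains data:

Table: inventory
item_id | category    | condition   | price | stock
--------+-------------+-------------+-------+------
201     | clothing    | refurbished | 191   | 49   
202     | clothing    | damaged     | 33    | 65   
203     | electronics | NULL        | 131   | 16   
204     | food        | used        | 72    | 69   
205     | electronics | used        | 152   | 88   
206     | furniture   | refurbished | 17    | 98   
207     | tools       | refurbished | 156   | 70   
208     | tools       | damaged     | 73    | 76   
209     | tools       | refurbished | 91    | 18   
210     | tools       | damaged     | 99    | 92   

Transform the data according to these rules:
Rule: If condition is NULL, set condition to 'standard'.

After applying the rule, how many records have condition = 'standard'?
1

Step 1: Count records where condition IS NULL
Step 2: Found 1 records with NULL condition
Step 3: These records will have condition set to 'standard'
Step 4: Records already having condition = 'standard': 0
Step 5: Answer: 1 + 0 = 1 records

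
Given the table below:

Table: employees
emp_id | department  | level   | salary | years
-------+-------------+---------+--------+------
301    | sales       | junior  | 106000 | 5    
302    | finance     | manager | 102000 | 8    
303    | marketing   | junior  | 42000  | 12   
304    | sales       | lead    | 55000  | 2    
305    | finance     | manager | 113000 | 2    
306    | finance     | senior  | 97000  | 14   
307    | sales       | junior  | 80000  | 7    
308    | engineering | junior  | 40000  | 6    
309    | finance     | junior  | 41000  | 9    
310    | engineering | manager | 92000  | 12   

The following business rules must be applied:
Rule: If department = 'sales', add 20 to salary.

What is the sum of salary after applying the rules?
768060

Step 1: Count records where department = 'sales': 3
Step 2: Total bonus added: 3 × 20 = 60
Step 3: Original sum of salary: 768000
Step 4: Final sum = 768000 + 60 = 768060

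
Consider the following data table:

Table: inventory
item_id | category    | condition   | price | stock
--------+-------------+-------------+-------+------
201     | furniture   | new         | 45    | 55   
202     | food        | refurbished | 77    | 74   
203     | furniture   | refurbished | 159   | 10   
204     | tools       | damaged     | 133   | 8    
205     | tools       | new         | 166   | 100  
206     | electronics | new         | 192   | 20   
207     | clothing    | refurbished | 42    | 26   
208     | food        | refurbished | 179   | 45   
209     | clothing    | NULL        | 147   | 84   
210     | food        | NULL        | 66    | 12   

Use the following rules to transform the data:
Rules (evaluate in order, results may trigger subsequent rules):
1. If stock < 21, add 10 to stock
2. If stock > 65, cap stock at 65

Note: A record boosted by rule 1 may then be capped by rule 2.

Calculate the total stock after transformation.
411

Step 1: Apply rule 1 to records with stock < 21
  - 4 records get bonus of 10
  - Of these, 0 records then exceed 65 and get capped
Step 2: Apply rule 2 to records with stock > 65
  - 3 records (original) are capped
Step 3: Calculate final sum = 411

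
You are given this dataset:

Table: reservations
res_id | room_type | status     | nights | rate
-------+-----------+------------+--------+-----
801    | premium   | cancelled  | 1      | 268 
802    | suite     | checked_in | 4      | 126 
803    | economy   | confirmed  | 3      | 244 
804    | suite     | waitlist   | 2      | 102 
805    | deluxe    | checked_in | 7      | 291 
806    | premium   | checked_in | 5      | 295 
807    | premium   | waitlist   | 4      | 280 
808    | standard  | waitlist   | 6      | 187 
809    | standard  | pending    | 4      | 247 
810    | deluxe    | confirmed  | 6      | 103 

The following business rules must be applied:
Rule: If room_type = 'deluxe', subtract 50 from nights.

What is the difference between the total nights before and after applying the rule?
100

Step 1: Original sum of nights = 42
Step 2: 2 records have room_type = 'deluxe'
Step 3: Each affected record changes by -50
Step 4: Total change = 2 × -50 = -100
Step 5: New sum = 42 + -100 = -58
Step 6: Difference = |-58 - 42| = 100
        (Sum decreased by 100)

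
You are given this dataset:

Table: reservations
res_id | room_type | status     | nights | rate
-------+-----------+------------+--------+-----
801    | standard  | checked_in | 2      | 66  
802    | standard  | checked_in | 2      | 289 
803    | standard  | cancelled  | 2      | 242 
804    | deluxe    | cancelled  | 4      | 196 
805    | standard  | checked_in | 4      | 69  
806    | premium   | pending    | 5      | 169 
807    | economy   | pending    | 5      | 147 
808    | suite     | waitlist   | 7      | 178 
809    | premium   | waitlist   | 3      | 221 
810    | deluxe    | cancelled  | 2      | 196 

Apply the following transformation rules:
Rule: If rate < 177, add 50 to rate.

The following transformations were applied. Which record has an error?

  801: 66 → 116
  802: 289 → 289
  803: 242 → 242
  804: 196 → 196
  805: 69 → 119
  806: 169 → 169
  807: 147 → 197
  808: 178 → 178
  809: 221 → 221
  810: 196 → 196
Record 806 has an error. The correct transformed value should be 219, not 169.

Step 1: Check each record against the rule
Step 2: Record 806 has rate = 169
Step 3: Since 169 < 177, the bonus should have been applied
Step 4: Correct value = 219, but claimed value = 169
Conclusion: Record 806 has the error.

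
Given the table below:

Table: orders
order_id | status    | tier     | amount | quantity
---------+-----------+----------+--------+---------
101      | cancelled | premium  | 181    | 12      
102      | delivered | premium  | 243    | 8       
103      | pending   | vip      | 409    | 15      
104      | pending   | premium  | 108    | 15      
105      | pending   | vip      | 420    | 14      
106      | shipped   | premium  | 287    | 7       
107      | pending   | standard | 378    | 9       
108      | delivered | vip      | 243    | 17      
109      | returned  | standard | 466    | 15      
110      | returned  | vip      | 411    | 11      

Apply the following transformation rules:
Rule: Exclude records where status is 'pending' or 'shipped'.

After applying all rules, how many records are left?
5

Step 1: Count records to exclude
  - 4 (pending) + 1 (shipped) = 5 records
Step 2: Total records: 10
Step 3: Remaining = 10 - 5 = 5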